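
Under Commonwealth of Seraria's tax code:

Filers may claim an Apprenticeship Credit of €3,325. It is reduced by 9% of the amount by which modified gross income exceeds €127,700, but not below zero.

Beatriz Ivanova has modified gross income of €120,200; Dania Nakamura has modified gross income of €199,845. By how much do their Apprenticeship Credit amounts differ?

Beatriz (€120,200): Apprenticeship Credit: €120,200 is at or below the €127,700 threshold, so the full €3,325 applies.
Dania (€199,845): Apprenticeship Credit: 9% of the €72,145 excess over €127,700 is €6,493.05 ≥ base, so the credit is €0.
Difference: |€3,325 − €0| = €3,325.

€3,325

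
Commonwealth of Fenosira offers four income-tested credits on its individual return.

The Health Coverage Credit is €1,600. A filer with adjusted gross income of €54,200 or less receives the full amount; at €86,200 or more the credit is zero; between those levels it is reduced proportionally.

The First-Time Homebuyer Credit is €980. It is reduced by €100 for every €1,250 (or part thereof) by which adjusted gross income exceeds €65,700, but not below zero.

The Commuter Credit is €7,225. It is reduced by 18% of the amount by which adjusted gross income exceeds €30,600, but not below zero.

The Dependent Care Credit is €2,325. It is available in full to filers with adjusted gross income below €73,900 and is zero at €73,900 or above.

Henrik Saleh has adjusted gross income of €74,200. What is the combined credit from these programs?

€880

Health Coverage Credit: €74,200 is €20,000 into a €32,000 phase-out range, leaving 12,000/32,000 of the credit: €1,600 × 12,000/32,000 = €600.
First-Time Homebuyer Credit: income exceeds €65,700 by €8,500, which is 7 full-or-partial €1,250 increments; reduction = 7 × €100 = €700, leaving €280.
Commuter Credit: 18% of the €43,600 excess over €30,600 is €7,848 ≥ base, so the credit is €0.
Dependent Care Credit: €74,200 meets or exceeds the €73,900 cutoff, so the credit is €0.
Total: €600 + €280 + €0 + €0 = €880.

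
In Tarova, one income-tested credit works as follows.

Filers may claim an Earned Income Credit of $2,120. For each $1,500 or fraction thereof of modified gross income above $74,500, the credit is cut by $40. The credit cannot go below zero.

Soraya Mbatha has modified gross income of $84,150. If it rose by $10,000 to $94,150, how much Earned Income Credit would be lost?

At $84,150 — income exceeds $74,500 by $9,650, which is 7 full-or-partial $1,500 increments; reduction = 7 × $40 = $280, leaving $1,840.
At $94,150 — income exceeds $74,500 by $19,650, which is 14 full-or-partial $1,500 increments; reduction = 14 × $40 = $560, leaving $1,560.
Lost: $1,840 − $1,560 = $280.

$280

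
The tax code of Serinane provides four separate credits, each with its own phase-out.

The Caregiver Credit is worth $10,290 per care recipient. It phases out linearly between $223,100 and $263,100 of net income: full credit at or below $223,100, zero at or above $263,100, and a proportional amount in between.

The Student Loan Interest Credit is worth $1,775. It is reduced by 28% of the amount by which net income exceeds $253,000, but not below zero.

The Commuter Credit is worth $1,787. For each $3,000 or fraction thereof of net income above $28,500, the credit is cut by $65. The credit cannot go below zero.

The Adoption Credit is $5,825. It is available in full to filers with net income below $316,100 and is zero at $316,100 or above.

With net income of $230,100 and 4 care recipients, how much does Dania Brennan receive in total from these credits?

Caregiver Credit: base = 4 × $10,290 = $41,160. $230,100 is $7,000 into a $40,000 phase-out range, leaving 33,000/40,000 of the credit: $41,160 × 33,000/40,000 = $33,957.
Student Loan Interest Credit: $230,100 is at or below the $253,000 threshold, so the full $1,775 applies.
Commuter Credit: income exceeds $28,500 by $201,600 → 68 increments × $65 = $4,420 ≥ base, so the credit is $0.
Adoption Credit: $230,100 is below the $316,100 cutoff, so the full $5,825 applies.
Total: $33,957 + $1,775 + $0 + $5,825 = $41,557.

$41,557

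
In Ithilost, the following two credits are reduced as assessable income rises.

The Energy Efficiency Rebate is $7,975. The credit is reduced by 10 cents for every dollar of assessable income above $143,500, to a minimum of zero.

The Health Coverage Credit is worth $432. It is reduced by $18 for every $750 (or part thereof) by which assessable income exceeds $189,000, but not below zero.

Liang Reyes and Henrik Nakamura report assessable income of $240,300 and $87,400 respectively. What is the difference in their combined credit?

$8,407

Liang ($240,300): Energy Efficiency Rebate: 10% of the $96,800 excess over $143,500 is $9,680 ≥ base, so the credit is $0. Health Coverage Credit: income exceeds $189,000 by $51,300 → 69 increments × $18 = $1,242 ≥ base, so the credit is $0. total $0 + $0 = $0
Henrik ($87,400): Energy Efficiency Rebate: $87,400 is at or below the $143,500 threshold, so the full $7,975 applies. Health Coverage Credit: $87,400 is at or below the $189,000 threshold, so the full $432 applies. total $7,975 + $432 = $8,407
Difference: |$0 − $8,407| = $8,407.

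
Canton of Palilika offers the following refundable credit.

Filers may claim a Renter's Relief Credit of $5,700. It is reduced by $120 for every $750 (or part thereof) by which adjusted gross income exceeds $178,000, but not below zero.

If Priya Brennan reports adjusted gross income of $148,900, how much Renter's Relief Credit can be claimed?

$5,700

Renter's Relief Credit: $148,900 is at or below the $178,000 threshold, so the full $5,700 applies.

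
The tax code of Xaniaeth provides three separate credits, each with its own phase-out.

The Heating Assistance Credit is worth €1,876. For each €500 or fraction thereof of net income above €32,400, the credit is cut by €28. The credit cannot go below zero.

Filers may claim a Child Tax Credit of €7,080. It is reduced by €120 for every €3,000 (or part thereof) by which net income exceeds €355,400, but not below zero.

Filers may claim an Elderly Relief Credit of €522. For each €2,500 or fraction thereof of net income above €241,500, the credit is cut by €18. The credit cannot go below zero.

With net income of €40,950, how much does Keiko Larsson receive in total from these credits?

€8,974

Heating Assistance Credit: income exceeds €32,400 by €8,550, which is 18 full-or-partial €500 increments; reduction = 18 × €28 = €504, leaving €1,372.
Child Tax Credit: €40,950 is at or below the €355,400 threshold, so the full €7,080 applies.
Elderly Relief Credit: €40,950 is at or below the €241,500 threshold, so the full €522 applies.
Total: €1,372 + €7,080 + €522 = €8,974.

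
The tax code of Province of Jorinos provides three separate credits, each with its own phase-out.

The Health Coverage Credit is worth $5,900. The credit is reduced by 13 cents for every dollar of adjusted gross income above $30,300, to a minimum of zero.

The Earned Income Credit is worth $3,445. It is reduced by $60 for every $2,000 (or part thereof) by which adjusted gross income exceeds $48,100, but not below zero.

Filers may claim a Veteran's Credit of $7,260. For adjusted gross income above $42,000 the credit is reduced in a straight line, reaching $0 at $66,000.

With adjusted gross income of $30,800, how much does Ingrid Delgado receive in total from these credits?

$16,540

Health Coverage Credit: 13% of the $500 excess over $30,300 is $65; credit = $5,900 − $65 = $5,835.
Earned Income Credit: $30,800 is at or below the $48,100 threshold, so the full $3,445 applies.
Veteran's Credit: $30,800 is at or below the $42,000 threshold, so the full $7,260 applies.
Total: $5,835 + $3,445 + $7,260 = $16,540.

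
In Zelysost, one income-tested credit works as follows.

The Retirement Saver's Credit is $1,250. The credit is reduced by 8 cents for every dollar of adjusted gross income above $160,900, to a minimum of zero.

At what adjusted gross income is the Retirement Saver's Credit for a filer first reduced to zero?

$176,525

The credit falls by 8% of each dollar above $160,900, so it reaches zero when the excess is $1,250 / 8% = $15,625: income = $160,900 + $15,625 = $176,525.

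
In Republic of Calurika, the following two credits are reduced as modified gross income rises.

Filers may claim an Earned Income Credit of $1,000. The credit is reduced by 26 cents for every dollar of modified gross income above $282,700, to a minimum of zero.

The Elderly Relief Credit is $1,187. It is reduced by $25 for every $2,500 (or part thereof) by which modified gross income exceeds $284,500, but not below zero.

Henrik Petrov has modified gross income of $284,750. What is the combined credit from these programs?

Earned Income Credit: 26% of the $2,050 excess over $282,700 is $533; credit = $1,000 − $533 = $467.
Elderly Relief Credit: income exceeds $284,500 by $250, which is 1 full-or-partial $2,500 increment; reduction = 1 × $25 = $25, leaving $1,162.
Total: $467 + $1,162 = $1,629.

$1,629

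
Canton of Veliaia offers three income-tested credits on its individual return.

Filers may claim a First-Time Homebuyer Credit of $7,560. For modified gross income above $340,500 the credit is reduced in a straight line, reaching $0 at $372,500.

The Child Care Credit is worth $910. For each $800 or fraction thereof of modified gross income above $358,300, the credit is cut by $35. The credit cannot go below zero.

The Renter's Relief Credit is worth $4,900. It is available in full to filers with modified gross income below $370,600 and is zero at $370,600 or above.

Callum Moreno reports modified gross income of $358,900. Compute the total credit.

$8,988

First-Time Homebuyer Credit: $358,900 is $18,400 into a $32,000 phase-out range, leaving 13,600/32,000 of the credit: $7,560 × 13,600/32,000 = $3,213.
Child Care Credit: income exceeds $358,300 by $600, which is 1 full-or-partial $800 increment; reduction = 1 × $35 = $35, leaving $875.
Renter's Relief Credit: $358,900 is below the $370,600 cutoff, so the full $4,900 applies.
Total: $3,213 + $875 + $4,900 = $8,988.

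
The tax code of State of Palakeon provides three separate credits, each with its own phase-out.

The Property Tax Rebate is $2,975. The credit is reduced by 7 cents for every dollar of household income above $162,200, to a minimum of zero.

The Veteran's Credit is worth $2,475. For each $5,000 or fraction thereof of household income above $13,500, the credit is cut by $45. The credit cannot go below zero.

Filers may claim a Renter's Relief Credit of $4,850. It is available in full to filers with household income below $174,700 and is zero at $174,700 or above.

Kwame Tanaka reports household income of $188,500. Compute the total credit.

Property Tax Rebate: 7% of the $26,300 excess over $162,200 is $1,841; credit = $2,975 − $1,841 = $1,134.
Veteran's Credit: income exceeds $13,500 by $175,000, which is 35 full-or-partial $5,000 increments; reduction = 35 × $45 = $1,575, leaving $900.
Renter's Relief Credit: $188,500 meets or exceeds the $174,700 cutoff, so the credit is $0.
Total: $1,134 + $900 + $0 = $2,034.

$2,034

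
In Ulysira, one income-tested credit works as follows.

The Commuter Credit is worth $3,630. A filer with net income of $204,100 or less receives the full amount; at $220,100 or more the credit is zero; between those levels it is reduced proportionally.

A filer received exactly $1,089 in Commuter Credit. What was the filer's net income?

$1,089 is 1,089/3,630 of the full $3,630, so 2,541/3,630 of the $16,000 range has been used: income = $204,100 + $16,000 × 2,541/3,630 = $215,300.

$215,300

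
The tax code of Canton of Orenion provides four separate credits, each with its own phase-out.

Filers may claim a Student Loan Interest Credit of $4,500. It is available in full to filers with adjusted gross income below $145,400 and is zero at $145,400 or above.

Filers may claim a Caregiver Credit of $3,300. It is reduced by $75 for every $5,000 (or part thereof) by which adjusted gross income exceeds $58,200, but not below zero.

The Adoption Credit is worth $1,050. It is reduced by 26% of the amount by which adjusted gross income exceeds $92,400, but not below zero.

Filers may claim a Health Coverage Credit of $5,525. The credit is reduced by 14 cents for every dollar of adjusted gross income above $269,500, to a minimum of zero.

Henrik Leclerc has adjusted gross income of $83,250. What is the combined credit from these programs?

$13,925

Student Loan Interest Credit: $83,250 is below the $145,400 cutoff, so the full $4,500 applies.
Caregiver Credit: income exceeds $58,200 by $25,050, which is 6 full-or-partial $5,000 increments; reduction = 6 × $75 = $450, leaving $2,850.
Adoption Credit: $83,250 is at or below the $92,400 threshold, so the full $1,050 applies.
Health Coverage Credit: $83,250 is at or below the $269,500 threshold, so the full $5,525 applies.
Total: $4,500 + $2,850 + $1,050 + $5,525 = $13,925.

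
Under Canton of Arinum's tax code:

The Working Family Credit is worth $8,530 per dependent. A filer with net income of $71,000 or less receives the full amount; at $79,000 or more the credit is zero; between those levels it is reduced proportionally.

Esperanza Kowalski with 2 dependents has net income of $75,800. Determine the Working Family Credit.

$6,824

Working Family Credit: base = 2 × $8,530 = $17,060. $75,800 is $4,800 into a $8,000 phase-out range, leaving 3,200/8,000 of the credit: $17,060 × 3,200/8,000 = $6,824.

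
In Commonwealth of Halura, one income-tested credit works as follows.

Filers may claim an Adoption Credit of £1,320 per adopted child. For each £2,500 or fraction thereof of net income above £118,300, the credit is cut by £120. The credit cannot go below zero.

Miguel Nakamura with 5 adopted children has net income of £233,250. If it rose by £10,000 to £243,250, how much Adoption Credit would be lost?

At £233,250 — base = 5 × £1,320 = £6,600. income exceeds £118,300 by £114,950, which is 46 full-or-partial £2,500 increments; reduction = 46 × £120 = £5,520, leaving £1,080.
At £243,250 — base = 5 × £1,320 = £6,600. income exceeds £118,300 by £124,950, which is 50 full-or-partial £2,500 increments; reduction = 50 × £120 = £6,000, leaving £600.
Lost: £1,080 − £600 = £480.

£480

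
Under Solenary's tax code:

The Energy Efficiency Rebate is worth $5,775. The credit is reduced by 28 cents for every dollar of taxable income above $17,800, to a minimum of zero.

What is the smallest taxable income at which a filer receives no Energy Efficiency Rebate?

The credit falls by 28% of each dollar above $17,800, so it reaches zero when the excess is $5,775 / 28% = $20,625: income = $17,800 + $20,625 = $38,425.

$38,425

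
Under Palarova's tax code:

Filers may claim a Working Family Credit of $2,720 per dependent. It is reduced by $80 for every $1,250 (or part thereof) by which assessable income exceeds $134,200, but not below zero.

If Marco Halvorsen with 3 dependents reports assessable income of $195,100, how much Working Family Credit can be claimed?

Working Family Credit: base = 3 × $2,720 = $8,160. income exceeds $134,200 by $60,900, which is 49 full-or-partial $1,250 increments; reduction = 49 × $80 = $3,920, leaving $4,240.

$4,240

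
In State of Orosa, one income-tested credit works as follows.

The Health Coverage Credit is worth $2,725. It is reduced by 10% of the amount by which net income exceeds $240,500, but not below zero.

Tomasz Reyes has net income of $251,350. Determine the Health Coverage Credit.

$1,640

Health Coverage Credit: 10% of the $10,850 excess over $240,500 is $1,085; credit = $2,725 − $1,085 = $1,640.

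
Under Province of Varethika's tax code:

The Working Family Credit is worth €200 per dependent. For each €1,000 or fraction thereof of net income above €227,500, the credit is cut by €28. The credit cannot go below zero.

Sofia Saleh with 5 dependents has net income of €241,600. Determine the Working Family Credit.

Working Family Credit: base = 5 × €200 = €1,000. income exceeds €227,500 by €14,100, which is 15 full-or-partial €1,000 increments; reduction = 15 × €28 = €420, leaving €580.

€580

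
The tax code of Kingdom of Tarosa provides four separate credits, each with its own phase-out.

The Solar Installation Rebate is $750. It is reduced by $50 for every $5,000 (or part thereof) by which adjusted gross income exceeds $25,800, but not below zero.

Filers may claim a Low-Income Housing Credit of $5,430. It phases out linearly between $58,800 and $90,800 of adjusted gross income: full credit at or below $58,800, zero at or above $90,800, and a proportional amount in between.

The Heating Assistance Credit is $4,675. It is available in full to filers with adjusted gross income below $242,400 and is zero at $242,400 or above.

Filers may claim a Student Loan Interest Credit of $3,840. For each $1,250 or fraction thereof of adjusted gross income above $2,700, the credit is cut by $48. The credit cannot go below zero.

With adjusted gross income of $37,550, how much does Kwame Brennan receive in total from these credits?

$13,201

Solar Installation Rebate: income exceeds $25,800 by $11,750, which is 3 full-or-partial $5,000 increments; reduction = 3 × $50 = $150, leaving $600.
Low-Income Housing Credit: $37,550 is at or below the $58,800 threshold, so the full $5,430 applies.
Heating Assistance Credit: $37,550 is below the $242,400 cutoff, so the full $4,675 applies.
Student Loan Interest Credit: income exceeds $2,700 by $34,850, which is 28 full-or-partial $1,250 increments; reduction = 28 × $48 = $1,344, leaving $2,496.
Total: $600 + $5,430 + $4,675 + $2,496 = $13,201.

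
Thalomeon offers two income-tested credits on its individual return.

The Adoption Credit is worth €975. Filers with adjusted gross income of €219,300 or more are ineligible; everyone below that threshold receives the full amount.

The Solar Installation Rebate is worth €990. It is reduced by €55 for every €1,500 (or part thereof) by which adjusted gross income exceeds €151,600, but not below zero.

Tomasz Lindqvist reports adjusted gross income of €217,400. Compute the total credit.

Adoption Credit: €217,400 is below the €219,300 cutoff, so the full €975 applies.
Solar Installation Rebate: income exceeds €151,600 by €65,800 → 44 increments × €55 = €2,420 ≥ base, so the credit is €0.
Total: €975 + €0 = €975.

€975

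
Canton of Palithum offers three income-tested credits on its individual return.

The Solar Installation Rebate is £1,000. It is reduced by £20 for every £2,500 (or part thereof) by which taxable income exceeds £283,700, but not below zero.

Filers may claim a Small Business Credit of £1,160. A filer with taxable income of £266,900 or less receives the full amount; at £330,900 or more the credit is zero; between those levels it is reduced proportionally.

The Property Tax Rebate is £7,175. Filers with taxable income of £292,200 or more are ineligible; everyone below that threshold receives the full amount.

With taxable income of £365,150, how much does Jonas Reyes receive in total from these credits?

Solar Installation Rebate: income exceeds £283,700 by £81,450, which is 33 full-or-partial £2,500 increments; reduction = 33 × £20 = £660, leaving £340.
Small Business Credit: £365,150 is at or above £330,900, so the credit is £0.
Property Tax Rebate: £365,150 meets or exceeds the £292,200 cutoff, so the credit is £0.
Total: £340 + £0 + £0 = £340.

£340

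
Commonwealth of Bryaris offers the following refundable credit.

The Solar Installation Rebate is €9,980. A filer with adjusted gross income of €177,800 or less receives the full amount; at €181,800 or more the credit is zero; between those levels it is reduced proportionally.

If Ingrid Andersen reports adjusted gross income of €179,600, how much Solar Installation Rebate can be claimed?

€5,489

Solar Installation Rebate: €179,600 is €1,800 into a €4,000 phase-out range, leaving 2,200/4,000 of the credit: €9,980 × 2,200/4,000 = €5,489.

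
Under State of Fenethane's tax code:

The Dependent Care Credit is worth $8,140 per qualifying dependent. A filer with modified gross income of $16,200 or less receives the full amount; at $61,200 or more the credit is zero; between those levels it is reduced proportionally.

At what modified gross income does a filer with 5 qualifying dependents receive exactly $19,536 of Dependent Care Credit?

Full credit = 5 × $8,140 = $40,700.
$19,536 is 19,536/40,700 of the full $40,700, so 21,164/40,700 of the $45,000 range has been used: income = $16,200 + $45,000 × 21,164/40,700 = $39,600.

$39,600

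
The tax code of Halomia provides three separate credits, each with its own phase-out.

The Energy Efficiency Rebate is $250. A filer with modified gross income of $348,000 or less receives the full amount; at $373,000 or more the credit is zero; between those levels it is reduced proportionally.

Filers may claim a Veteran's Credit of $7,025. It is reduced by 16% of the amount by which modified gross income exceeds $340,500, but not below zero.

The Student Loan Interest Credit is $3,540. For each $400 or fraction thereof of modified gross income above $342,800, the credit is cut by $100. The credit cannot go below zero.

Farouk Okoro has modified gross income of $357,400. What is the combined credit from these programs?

Energy Efficiency Rebate: $357,400 is $9,400 into a $25,000 phase-out range, leaving 15,600/25,000 of the credit: $250 × 15,600/25,000 = $156.
Veteran's Credit: 16% of the $16,900 excess over $340,500 is $2,704; credit = $7,025 − $2,704 = $4,321.
Student Loan Interest Credit: income exceeds $342,800 by $14,600 → 37 increments × $100 = $3,700 ≥ base, so the credit is $0.
Total: $156 + $4,321 + $0 = $4,477.

$4,477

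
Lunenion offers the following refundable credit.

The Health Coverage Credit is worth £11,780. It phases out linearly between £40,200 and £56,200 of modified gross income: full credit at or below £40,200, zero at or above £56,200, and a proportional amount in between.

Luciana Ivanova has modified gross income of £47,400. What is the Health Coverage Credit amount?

£6,479

Health Coverage Credit: £47,400 is £7,200 into a £16,000 phase-out range, leaving 8,800/16,000 of the credit: £11,780 × 8,800/16,000 = £6,479.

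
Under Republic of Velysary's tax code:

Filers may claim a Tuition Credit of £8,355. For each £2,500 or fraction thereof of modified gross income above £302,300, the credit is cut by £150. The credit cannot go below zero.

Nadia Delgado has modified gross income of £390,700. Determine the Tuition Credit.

Tuition Credit: income exceeds £302,300 by £88,400, which is 36 full-or-partial £2,500 increments; reduction = 36 × £150 = £5,400, leaving £2,955.

£2,955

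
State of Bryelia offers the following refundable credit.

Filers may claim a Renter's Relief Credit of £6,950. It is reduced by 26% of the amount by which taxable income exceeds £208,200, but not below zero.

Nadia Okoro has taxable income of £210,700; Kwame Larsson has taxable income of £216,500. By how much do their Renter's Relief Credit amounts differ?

£1,508

Nadia (£210,700): Renter's Relief Credit: 26% of the £2,500 excess over £208,200 is £650; credit = £6,950 − £650 = £6,300.
Kwame (£216,500): Renter's Relief Credit: 26% of the £8,300 excess over £208,200 is £2,158; credit = £6,950 − £2,158 = £4,792.
Difference: |£6,300 − £4,792| = £1,508.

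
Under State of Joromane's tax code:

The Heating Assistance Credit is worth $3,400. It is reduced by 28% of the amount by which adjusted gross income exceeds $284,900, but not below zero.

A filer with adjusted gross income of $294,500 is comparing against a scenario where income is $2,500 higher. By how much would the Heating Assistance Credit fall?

At $294,500 — 28% of the $9,600 excess over $284,900 is $2,688; credit = $3,400 − $2,688 = $712.
At $297,000 — 28% of the $12,100 excess over $284,900 is $3,388; credit = $3,400 − $3,388 = $12.
Lost: $712 − $12 = $700.

$700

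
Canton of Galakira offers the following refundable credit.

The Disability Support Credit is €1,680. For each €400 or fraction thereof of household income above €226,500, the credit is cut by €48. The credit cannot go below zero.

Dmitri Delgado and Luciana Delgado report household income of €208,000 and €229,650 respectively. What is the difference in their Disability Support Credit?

Dmitri (€208,000): Disability Support Credit: €208,000 is at or below the €226,500 threshold, so the full €1,680 applies.
Luciana (€229,650): Disability Support Credit: income exceeds €226,500 by €3,150, which is 8 full-or-partial €400 increments; reduction = 8 × €48 = €384, leaving €1,296.
Difference: |€1,680 − €1,296| = €384.

€384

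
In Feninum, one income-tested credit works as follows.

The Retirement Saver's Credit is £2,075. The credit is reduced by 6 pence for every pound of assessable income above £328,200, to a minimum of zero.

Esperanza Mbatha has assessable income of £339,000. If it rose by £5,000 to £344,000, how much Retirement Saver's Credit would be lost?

At £339,000 — 6% of the £10,800 excess over £328,200 is £648; credit = £2,075 − £648 = £1,427.
At £344,000 — 6% of the £15,800 excess over £328,200 is £948; credit = £2,075 − £948 = £1,127.
Lost: £1,427 − £1,127 = £300.

£300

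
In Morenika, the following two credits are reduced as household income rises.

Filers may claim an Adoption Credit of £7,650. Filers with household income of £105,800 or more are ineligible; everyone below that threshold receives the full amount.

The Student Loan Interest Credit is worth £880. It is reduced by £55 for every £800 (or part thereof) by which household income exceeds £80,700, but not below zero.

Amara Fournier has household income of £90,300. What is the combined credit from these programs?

Adoption Credit: £90,300 is below the £105,800 cutoff, so the full £7,650 applies.
Student Loan Interest Credit: income exceeds £80,700 by £9,600, which is 12 full-or-partial £800 increments; reduction = 12 × £55 = £660, leaving £220.
Total: £7,650 + £220 = £7,870.

£7,870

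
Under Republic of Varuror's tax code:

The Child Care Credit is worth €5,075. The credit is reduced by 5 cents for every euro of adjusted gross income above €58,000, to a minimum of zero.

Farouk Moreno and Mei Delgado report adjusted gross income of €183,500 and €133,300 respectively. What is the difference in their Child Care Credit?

€1,310

Farouk (€183,500): Child Care Credit: 5% of the €125,500 excess over €58,000 is €6,275 ≥ base, so the credit is €0.
Mei (€133,300): Child Care Credit: 5% of the €75,300 excess over €58,000 is €3,765; credit = €5,075 − €3,765 = €1,310.
Difference: |€0 − €1,310| = €1,310.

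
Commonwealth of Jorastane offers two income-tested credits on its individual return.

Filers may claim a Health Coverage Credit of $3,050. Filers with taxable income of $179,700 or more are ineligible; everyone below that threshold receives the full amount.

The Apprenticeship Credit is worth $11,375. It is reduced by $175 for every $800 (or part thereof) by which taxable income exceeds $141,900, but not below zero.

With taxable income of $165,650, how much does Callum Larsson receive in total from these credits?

$9,175

Health Coverage Credit: $165,650 is below the $179,700 cutoff, so the full $3,050 applies.
Apprenticeship Credit: income exceeds $141,900 by $23,750, which is 30 full-or-partial $800 increments; reduction = 30 × $175 = $5,250, leaving $6,125.
Total: $3,050 + $6,125 = $9,175.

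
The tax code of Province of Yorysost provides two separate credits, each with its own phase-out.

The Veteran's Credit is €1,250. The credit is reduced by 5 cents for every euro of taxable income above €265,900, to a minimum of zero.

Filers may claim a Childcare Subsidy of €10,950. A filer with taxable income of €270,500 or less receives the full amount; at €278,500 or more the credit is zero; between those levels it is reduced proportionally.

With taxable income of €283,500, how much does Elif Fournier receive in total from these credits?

Veteran's Credit: 5% of the €17,600 excess over €265,900 is €880; credit = €1,250 − €880 = €370.
Childcare Subsidy: €283,500 is at or above €278,500, so the credit is €0.
Total: €370 + €0 = €370.

€370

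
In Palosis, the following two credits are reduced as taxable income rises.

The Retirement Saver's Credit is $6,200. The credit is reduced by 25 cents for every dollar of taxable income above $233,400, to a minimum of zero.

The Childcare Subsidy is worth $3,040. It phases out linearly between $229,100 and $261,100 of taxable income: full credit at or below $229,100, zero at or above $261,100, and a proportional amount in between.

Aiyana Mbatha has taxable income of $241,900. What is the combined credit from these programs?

Retirement Saver's Credit: 25% of the $8,500 excess over $233,400 is $2,125; credit = $6,200 − $2,125 = $4,075.
Childcare Subsidy: $241,900 is $12,800 into a $32,000 phase-out range, leaving 19,200/32,000 of the credit: $3,040 × 19,200/32,000 = $1,824.
Total: $4,075 + $1,824 = $5,899.

$5,899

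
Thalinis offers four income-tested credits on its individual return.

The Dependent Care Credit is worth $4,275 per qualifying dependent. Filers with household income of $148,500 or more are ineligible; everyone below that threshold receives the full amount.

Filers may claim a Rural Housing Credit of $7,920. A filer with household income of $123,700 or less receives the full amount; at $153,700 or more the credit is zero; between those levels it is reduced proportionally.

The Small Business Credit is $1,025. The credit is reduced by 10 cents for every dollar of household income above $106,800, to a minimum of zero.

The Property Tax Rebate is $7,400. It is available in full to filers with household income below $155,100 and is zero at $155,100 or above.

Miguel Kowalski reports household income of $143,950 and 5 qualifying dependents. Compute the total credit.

$31,349

Dependent Care Credit: base = 5 × $4,275 = $21,375. $143,950 is below the $148,500 cutoff, so the full $21,375 applies.
Rural Housing Credit: $143,950 is $20,250 into a $30,000 phase-out range, leaving 9,750/30,000 of the credit: $7,920 × 9,750/30,000 = $2,574.
Small Business Credit: 10% of the $37,150 excess over $106,800 is $3,715 ≥ base, so the credit is $0.
Property Tax Rebate: $143,950 is below the $155,100 cutoff, so the full $7,400 applies.
Total: $21,375 + $2,574 + $0 + $7,400 = $31,349.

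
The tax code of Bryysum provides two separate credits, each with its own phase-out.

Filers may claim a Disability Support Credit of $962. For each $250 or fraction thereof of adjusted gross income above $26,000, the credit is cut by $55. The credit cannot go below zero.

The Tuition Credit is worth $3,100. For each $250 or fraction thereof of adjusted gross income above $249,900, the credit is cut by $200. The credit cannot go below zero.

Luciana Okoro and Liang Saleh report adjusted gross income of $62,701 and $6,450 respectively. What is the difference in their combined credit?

$962

Luciana ($62,701): Disability Support Credit: income exceeds $26,000 by $36,701 → 147 increments × $55 = $8,085 ≥ base, so the credit is $0. Tuition Credit: $62,701 is at or below the $249,900 threshold, so the full $3,100 applies. total $0 + $3,100 = $3,100
Liang ($6,450): Disability Support Credit: $6,450 is at or below the $26,000 threshold, so the full $962 applies. Tuition Credit: $6,450 is at or below the $249,900 threshold, so the full $3,100 applies. total $962 + $3,100 = $4,062
Difference: |$3,100 − $4,062| = $962.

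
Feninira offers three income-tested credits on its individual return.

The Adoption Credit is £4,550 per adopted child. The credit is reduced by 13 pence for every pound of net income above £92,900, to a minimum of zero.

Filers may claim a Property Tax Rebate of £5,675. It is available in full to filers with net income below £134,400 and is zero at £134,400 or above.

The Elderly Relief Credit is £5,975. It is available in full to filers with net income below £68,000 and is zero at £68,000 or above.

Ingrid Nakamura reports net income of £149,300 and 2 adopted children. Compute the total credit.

£1,768

Adoption Credit: base = 2 × £4,550 = £9,100. 13% of the £56,400 excess over £92,900 is £7,332; credit = £9,100 − £7,332 = £1,768.
Property Tax Rebate: £149,300 meets or exceeds the £134,400 cutoff, so the credit is £0.
Elderly Relief Credit: £149,300 meets or exceeds the £68,000 cutoff, so the credit is £0.
Total: £1,768 + £0 + £0 = £1,768.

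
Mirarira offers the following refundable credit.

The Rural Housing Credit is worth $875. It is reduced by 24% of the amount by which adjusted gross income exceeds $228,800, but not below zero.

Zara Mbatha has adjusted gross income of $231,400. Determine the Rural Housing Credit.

$251

Rural Housing Credit: 24% of the $2,600 excess over $228,800 is $624; credit = $875 − $624 = $251.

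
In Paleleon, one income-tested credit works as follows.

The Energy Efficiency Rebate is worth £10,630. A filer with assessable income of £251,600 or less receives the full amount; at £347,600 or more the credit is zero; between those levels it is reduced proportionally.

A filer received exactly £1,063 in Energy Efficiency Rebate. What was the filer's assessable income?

£1,063 is 1,063/10,630 of the full £10,630, so 9,567/10,630 of the £96,000 range has been used: income = £251,600 + £96,000 × 9,567/10,630 = £338,000.

£338,000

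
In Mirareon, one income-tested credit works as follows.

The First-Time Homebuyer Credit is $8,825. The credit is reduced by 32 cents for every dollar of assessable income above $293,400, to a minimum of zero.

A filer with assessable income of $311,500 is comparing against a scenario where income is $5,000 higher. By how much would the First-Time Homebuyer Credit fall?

$1,600

At $311,500 — 32% of the $18,100 excess over $293,400 is $5,792; credit = $8,825 − $5,792 = $3,033.
At $316,500 — 32% of the $23,100 excess over $293,400 is $7,392; credit = $8,825 − $7,392 = $1,433.
Lost: $3,033 − $1,433 = $1,600.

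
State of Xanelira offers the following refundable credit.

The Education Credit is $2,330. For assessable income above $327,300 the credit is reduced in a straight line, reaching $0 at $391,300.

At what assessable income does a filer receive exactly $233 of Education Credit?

$384,900

$233 is 233/2,330 of the full $2,330, so 2,097/2,330 of the $64,000 range has been used: income = $327,300 + $64,000 × 2,097/2,330 = $384,900.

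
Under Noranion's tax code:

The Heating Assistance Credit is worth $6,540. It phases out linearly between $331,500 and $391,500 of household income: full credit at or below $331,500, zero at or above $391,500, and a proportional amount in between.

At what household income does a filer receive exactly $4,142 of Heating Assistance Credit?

$353,500

$4,142 is 4,142/6,540 of the full $6,540, so 2,398/6,540 of the $60,000 range has been used: income = $331,500 + $60,000 × 2,398/6,540 = $353,500.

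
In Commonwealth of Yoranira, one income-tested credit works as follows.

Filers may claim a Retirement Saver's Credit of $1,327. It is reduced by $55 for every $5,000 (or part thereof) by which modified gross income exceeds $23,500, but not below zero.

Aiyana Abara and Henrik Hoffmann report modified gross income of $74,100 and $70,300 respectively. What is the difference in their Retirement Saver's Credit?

Aiyana ($74,100): Retirement Saver's Credit: income exceeds $23,500 by $50,600, which is 11 full-or-partial $5,000 increments; reduction = 11 × $55 = $605, leaving $722.
Henrik ($70,300): Retirement Saver's Credit: income exceeds $23,500 by $46,800, which is 10 full-or-partial $5,000 increments; reduction = 10 × $55 = $550, leaving $777.
Difference: |$722 − $777| = $55.

$55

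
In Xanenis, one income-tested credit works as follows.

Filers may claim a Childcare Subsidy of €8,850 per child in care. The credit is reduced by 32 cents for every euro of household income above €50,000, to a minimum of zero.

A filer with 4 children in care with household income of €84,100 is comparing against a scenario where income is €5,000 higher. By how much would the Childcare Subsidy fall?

€1,600

At €84,100 — base = 4 × €8,850 = €35,400. 32% of the €34,100 excess over €50,000 is €10,912; credit = €35,400 − €10,912 = €24,488.
At €89,100 — base = 4 × €8,850 = €35,400. 32% of the €39,100 excess over €50,000 is €12,512; credit = €35,400 − €12,512 = €22,888.
Lost: €24,488 − €22,888 = €1,600.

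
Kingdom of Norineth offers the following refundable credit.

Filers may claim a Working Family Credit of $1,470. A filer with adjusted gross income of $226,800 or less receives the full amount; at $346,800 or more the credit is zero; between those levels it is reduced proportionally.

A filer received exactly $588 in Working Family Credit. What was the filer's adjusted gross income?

$588 is 588/1,470 of the full $1,470, so 882/1,470 of the $120,000 range has been used: income = $226,800 + $120,000 × 882/1,470 = $298,800.

$298,800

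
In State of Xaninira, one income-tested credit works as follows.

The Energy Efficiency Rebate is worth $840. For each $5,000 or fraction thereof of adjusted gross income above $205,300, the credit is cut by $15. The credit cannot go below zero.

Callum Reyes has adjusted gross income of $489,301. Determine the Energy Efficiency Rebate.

$0

Energy Efficiency Rebate: income exceeds $205,300 by $284,001 → 57 increments × $15 = $855 ≥ base, so the credit is $0.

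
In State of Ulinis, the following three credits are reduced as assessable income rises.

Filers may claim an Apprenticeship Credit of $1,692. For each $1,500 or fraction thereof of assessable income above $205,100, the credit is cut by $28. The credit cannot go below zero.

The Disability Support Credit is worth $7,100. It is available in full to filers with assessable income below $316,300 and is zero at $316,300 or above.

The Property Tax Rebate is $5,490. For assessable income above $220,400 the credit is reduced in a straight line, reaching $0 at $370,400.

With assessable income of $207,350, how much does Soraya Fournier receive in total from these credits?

$14,226

Apprenticeship Credit: income exceeds $205,100 by $2,250, which is 2 full-or-partial $1,500 increments; reduction = 2 × $28 = $56, leaving $1,636.
Disability Support Credit: $207,350 is below the $316,300 cutoff, so the full $7,100 applies.
Property Tax Rebate: $207,350 is at or below the $220,400 threshold, so the full $5,490 applies.
Total: $1,636 + $7,100 + $5,490 = $14,226.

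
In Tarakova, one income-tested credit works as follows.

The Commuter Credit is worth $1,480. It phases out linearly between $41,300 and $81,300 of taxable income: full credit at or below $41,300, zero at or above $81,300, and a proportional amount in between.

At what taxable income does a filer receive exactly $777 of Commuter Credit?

$60,300

$777 is 777/1,480 of the full $1,480, so 703/1,480 of the $40,000 range has been used: income = $41,300 + $40,000 × 703/1,480 = $60,300.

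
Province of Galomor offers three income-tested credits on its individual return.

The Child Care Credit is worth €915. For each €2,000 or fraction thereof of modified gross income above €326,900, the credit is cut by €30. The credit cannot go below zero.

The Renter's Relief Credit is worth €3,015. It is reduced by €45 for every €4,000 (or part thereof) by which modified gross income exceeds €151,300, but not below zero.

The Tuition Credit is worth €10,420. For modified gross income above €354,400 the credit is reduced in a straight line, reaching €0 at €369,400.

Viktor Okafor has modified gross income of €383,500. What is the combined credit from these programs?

€405

Child Care Credit: income exceeds €326,900 by €56,600, which is 29 full-or-partial €2,000 increments; reduction = 29 × €30 = €870, leaving €45.
Renter's Relief Credit: income exceeds €151,300 by €232,200, which is 59 full-or-partial €4,000 increments; reduction = 59 × €45 = €2,655, leaving €360.
Tuition Credit: €383,500 is at or above €369,400, so the credit is €0.
Total: €45 + €360 + €0 = €405.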